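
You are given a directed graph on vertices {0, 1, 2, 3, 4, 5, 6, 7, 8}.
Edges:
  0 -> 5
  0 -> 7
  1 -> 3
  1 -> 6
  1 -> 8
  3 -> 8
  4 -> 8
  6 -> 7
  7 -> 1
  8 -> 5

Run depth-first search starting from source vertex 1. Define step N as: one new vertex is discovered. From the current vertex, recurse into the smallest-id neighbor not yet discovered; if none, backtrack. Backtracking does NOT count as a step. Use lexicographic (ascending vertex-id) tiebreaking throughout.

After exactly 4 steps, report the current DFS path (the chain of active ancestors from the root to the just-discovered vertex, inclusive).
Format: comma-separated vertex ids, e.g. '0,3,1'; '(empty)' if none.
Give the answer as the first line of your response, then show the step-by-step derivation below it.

1,3,8,5

step 1: discover 1; path=1; order=1
step 2: discover 3; path=1>3; order=1,3
step 3: discover 8; path=1>3>8; order=1,3,8
step 4: discover 5; path=1>3>8>5; order=1,3,8,5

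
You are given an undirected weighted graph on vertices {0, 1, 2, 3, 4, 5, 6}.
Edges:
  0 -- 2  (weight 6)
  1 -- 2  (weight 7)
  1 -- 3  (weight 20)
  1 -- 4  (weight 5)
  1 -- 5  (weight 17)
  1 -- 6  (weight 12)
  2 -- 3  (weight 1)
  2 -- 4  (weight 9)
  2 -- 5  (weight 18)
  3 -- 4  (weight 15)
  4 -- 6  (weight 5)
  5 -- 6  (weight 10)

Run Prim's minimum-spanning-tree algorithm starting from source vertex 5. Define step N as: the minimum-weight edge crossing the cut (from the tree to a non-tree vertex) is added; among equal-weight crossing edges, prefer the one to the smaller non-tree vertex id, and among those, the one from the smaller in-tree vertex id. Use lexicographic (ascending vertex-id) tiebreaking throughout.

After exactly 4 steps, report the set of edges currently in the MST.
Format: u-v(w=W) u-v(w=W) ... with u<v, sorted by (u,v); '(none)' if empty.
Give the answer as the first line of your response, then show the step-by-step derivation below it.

1-2(w=7) 1-4(w=5) 4-6(w=5) 5-6(w=10)

step 1: add edge 5-6 (w=10); MST = {5-6(w=10)}
step 2: add edge 4-6 (w=5); MST = {4-6(w=5) 5-6(w=10)}
step 3: add edge 1-4 (w=5); MST = {1-4(w=5) 4-6(w=5) 5-6(w=10)}
step 4: add edge 1-2 (w=7); MST = {1-2(w=7) 1-4(w=5) 4-6(w=5) 5-6(w=10)}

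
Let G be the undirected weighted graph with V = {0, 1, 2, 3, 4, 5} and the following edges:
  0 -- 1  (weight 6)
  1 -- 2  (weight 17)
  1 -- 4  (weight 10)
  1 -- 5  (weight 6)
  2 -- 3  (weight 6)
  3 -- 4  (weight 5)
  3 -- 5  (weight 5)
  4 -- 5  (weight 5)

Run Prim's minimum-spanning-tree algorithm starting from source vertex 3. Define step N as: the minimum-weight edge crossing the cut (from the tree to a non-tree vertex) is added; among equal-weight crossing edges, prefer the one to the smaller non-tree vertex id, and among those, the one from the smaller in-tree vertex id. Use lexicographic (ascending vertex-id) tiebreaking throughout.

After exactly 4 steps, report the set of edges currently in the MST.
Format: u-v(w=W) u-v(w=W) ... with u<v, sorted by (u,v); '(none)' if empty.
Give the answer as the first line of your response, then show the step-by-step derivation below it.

0-1(w=6) 1-5(w=6) 3-4(w=5) 3-5(w=5)

step 1: add edge 3-4 (w=5); MST = {3-4(w=5)}
step 2: add edge 3-5 (w=5); MST = {3-4(w=5) 3-5(w=5)}
step 3: add edge 1-5 (w=6); MST = {1-5(w=6) 3-4(w=5) 3-5(w=5)}
step 4: add edge 0-1 (w=6); MST = {0-1(w=6) 1-5(w=6) 3-4(w=5) 3-5(w=5)}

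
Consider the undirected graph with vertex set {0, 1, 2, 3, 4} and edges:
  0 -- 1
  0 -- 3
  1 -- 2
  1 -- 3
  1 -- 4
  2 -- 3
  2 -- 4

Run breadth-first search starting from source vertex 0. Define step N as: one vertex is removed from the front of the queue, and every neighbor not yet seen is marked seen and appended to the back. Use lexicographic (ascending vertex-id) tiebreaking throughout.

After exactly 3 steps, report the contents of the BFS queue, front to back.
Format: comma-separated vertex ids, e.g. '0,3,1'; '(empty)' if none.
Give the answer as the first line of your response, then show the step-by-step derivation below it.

2,4

step 1: dequeue 0; queue=[1,3]; order=0
step 2: dequeue 1; queue=[3,2,4]; order=0,1
step 3: dequeue 3; queue=[2,4]; order=0,1,3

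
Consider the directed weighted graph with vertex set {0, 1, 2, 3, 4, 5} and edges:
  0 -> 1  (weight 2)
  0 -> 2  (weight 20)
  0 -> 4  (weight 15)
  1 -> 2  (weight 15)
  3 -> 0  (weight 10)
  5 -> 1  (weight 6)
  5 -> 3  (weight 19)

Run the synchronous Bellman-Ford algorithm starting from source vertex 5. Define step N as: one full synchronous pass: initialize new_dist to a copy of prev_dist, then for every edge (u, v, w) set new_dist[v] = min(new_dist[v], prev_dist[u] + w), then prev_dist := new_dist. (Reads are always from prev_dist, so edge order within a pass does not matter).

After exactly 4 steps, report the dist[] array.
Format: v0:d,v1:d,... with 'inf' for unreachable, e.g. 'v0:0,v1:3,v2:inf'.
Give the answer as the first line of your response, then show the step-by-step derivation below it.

v0:29,v1:6,v2:21,v3:19,v4:44,v5:0

step 1: dist = v0:inf,v1:6,v2:inf,v3:19,v4:inf,v5:0
step 2: dist = v0:29,v1:6,v2:21,v3:19,v4:inf,v5:0
step 3: dist = v0:29,v1:6,v2:21,v3:19,v4:44,v5:0
step 4: dist = v0:29,v1:6,v2:21,v3:19,v4:44,v5:0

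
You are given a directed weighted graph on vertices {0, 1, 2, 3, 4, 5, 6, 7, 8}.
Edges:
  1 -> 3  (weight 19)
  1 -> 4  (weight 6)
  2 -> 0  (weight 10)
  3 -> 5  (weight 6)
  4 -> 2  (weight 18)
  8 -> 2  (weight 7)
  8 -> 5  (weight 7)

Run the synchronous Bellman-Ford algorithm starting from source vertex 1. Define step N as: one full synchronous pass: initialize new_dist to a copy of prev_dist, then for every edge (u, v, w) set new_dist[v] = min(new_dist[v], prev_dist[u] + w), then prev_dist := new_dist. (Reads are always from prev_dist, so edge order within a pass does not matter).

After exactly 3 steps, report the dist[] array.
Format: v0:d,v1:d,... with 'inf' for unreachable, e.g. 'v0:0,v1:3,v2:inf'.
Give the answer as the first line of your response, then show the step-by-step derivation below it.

v0:34,v1:0,v2:24,v3:19,v4:6,v5:25,v6:inf,v7:inf,v8:inf

step 1: dist = v0:inf,v1:0,v2:inf,v3:19,v4:6,v5:inf,v6:inf,v7:inf,v8:inf
step 2: dist = v0:inf,v1:0,v2:24,v3:19,v4:6,v5:25,v6:inf,v7:inf,v8:inf
step 3: dist = v0:34,v1:0,v2:24,v3:19,v4:6,v5:25,v6:inf,v7:inf,v8:inf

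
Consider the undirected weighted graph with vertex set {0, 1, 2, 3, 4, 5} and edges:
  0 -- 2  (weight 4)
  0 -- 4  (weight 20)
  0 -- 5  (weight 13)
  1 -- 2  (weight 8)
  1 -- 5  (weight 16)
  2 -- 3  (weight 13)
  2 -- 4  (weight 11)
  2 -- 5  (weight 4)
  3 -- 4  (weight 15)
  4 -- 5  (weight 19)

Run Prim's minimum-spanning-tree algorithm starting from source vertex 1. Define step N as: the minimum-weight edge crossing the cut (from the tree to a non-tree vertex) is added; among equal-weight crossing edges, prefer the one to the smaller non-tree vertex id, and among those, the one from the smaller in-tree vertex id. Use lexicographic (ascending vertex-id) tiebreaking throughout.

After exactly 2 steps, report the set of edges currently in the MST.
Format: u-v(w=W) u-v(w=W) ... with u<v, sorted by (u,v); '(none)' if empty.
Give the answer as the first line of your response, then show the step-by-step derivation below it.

0-2(w=4) 1-2(w=8)

step 1: add edge 1-2 (w=8); MST = {1-2(w=8)}
step 2: add edge 0-2 (w=4); MST = {0-2(w=4) 1-2(w=8)}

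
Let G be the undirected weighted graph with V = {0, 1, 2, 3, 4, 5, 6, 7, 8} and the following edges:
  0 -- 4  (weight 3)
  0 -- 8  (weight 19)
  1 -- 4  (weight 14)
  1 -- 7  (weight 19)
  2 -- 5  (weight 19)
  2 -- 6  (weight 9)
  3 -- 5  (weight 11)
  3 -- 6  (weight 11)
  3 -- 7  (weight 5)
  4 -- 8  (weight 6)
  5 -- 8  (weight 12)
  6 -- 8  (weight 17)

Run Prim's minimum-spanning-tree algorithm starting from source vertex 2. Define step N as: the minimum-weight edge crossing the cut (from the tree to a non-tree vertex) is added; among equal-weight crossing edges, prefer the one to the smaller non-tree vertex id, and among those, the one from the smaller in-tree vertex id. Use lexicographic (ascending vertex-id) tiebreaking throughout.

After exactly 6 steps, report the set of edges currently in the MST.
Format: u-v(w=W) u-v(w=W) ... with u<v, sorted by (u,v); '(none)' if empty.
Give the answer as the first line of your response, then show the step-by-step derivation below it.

2-6(w=9) 3-5(w=11) 3-6(w=11) 3-7(w=5) 4-8(w=6) 5-8(w=12)

step 1: add edge 2-6 (w=9); MST = {2-6(w=9)}
step 2: add edge 3-6 (w=11); MST = {2-6(w=9) 3-6(w=11)}
step 3: add edge 3-7 (w=5); MST = {2-6(w=9) 3-6(w=11) 3-7(w=5)}
step 4: add edge 3-5 (w=11); MST = {2-6(w=9) 3-5(w=11) 3-6(w=11) 3-7(w=5)}
step 5: add edge 5-8 (w=12); MST = {2-6(w=9) 3-5(w=11) 3-6(w=11) 3-7(w=5) 5-8(w=12)}
step 6: add edge 4-8 (w=6); MST = {2-6(w=9) 3-5(w=11) 3-6(w=11) 3-7(w=5) 4-8(w=6) 5-8(w=12)}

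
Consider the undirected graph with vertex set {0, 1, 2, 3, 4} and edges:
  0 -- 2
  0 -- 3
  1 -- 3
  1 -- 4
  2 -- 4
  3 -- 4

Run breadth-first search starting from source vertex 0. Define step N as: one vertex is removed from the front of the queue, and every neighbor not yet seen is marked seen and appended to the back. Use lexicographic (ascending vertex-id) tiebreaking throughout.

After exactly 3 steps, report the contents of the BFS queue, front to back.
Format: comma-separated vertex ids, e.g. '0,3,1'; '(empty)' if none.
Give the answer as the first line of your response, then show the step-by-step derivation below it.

4,1

step 1: dequeue 0; queue=[2,3]; order=0
step 2: dequeue 2; queue=[3,4]; order=0,2
step 3: dequeue 3; queue=[4,1]; order=0,2,3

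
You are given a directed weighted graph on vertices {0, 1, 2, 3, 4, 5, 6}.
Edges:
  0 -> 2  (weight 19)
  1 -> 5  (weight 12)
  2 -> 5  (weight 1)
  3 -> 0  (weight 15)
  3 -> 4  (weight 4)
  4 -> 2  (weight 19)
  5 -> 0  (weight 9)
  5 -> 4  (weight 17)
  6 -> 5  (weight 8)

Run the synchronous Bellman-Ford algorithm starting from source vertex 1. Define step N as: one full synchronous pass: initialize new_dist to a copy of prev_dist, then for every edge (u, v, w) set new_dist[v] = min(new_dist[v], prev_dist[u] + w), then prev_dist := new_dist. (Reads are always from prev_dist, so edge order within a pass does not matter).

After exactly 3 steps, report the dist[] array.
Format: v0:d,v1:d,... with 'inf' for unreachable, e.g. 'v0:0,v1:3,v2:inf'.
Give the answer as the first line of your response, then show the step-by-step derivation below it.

v0:21,v1:0,v2:40,v3:inf,v4:29,v5:12,v6:inf

step 1: dist = v0:inf,v1:0,v2:inf,v3:inf,v4:inf,v5:12,v6:inf
step 2: dist = v0:21,v1:0,v2:inf,v3:inf,v4:29,v5:12,v6:inf
step 3: dist = v0:21,v1:0,v2:40,v3:inf,v4:29,v5:12,v6:inf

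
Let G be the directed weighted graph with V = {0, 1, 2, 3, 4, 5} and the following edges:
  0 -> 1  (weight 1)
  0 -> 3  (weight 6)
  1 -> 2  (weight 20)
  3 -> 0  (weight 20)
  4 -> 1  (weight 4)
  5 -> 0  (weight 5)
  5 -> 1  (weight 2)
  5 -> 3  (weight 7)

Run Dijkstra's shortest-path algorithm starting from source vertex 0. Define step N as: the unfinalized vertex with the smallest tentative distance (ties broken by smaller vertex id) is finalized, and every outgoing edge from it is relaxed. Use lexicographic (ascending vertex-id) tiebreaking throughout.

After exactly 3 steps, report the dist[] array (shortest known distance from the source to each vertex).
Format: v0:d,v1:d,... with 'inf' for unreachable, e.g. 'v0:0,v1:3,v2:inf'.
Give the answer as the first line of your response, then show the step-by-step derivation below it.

v0:0,v1:1,v2:21,v3:6,v4:inf,v5:inf

step 1: dist = v0:0,v1:1,v2:inf,v3:6,v4:inf,v5:inf
step 2: dist = v0:0,v1:1,v2:21,v3:6,v4:inf,v5:inf
step 3: dist = v0:0,v1:1,v2:21,v3:6,v4:inf,v5:inf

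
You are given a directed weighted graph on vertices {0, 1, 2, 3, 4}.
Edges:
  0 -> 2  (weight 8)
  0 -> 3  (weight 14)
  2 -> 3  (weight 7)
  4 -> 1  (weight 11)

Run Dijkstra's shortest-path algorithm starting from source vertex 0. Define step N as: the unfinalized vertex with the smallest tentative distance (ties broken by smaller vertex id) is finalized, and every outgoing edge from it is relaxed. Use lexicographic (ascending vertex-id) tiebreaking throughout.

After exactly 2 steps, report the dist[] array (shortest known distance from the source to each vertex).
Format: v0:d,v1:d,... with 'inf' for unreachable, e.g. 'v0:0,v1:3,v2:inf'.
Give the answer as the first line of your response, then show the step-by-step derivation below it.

v0:0,v1:inf,v2:8,v3:14,v4:inf

step 1: dist = v0:0,v1:inf,v2:8,v3:14,v4:inf
step 2: dist = v0:0,v1:inf,v2:8,v3:14,v4:inf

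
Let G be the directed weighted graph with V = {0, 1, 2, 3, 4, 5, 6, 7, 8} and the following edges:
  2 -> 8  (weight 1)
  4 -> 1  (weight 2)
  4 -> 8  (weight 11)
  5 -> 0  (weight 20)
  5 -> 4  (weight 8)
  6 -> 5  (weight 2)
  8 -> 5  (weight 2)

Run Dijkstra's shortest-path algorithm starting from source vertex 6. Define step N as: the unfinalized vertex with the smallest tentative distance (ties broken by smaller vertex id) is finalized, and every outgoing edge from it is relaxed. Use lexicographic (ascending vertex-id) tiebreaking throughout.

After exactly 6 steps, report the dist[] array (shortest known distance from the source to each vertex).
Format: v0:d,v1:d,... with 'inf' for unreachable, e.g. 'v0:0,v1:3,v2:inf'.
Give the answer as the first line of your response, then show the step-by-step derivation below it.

v0:22,v1:12,v2:inf,v3:inf,v4:10,v5:2,v6:0,v7:inf,v8:21

step 1: dist = v0:inf,v1:inf,v2:inf,v3:inf,v4:inf,v5:2,v6:0,v7:inf,v8:inf
step 2: dist = v0:22,v1:inf,v2:inf,v3:inf,v4:10,v5:2,v6:0,v7:inf,v8:inf
step 3: dist = v0:22,v1:12,v2:inf,v3:inf,v4:10,v5:2,v6:0,v7:inf,v8:21
step 4: dist = v0:22,v1:12,v2:inf,v3:inf,v4:10,v5:2,v6:0,v7:inf,v8:21
step 5: dist = v0:22,v1:12,v2:inf,v3:inf,v4:10,v5:2,v6:0,v7:inf,v8:21
step 6: dist = v0:22,v1:12,v2:inf,v3:inf,v4:10,v5:2,v6:0,v7:inf,v8:21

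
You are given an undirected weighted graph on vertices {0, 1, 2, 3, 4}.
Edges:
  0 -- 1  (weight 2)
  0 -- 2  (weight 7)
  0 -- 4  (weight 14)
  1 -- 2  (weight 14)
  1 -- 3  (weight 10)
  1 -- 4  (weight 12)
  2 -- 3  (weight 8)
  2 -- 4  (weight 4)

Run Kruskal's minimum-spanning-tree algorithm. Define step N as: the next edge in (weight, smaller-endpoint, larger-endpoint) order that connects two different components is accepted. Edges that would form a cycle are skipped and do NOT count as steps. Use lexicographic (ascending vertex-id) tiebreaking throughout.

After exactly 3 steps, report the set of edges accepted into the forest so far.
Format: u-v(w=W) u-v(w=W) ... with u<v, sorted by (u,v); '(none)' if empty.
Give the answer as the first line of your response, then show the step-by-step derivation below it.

0-1(w=2) 0-2(w=7) 2-4(w=4)

step 1: add edge 0-1 (w=2); MST = {0-1(w=2)}
step 2: add edge 2-4 (w=4); MST = {0-1(w=2) 2-4(w=4)}
step 3: add edge 0-2 (w=7); MST = {0-1(w=2) 0-2(w=7) 2-4(w=4)}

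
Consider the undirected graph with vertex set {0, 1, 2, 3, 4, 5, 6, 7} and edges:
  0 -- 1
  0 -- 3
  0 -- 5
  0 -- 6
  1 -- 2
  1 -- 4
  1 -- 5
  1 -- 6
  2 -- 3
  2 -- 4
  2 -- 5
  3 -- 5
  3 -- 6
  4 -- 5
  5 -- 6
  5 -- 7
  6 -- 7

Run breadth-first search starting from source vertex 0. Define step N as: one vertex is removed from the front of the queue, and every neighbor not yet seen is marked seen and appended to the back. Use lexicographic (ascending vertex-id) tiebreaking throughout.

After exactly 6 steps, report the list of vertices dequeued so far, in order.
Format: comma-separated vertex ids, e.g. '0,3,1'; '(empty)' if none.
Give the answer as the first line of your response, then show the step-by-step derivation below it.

0,1,3,5,6,2

step 1: dequeue 0; queue=[1,3,5,6]; order=0
step 2: dequeue 1; queue=[3,5,6,2,4]; order=0,1
step 3: dequeue 3; queue=[5,6,2,4]; order=0,1,3
step 4: dequeue 5; queue=[6,2,4,7]; order=0,1,3,5
step 5: dequeue 6; queue=[2,4,7]; order=0,1,3,5,6
step 6: dequeue 2; queue=[4,7]; order=0,1,3,5,6,2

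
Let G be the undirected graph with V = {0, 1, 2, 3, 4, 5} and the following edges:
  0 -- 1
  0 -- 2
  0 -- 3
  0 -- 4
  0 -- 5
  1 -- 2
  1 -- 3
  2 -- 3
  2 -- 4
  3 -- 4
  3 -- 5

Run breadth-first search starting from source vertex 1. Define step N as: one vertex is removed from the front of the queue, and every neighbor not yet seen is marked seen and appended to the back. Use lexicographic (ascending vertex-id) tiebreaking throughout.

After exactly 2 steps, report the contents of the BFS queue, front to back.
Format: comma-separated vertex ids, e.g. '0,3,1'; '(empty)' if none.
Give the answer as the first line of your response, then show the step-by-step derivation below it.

2,3,4,5

step 1: dequeue 1; queue=[0,2,3]; order=1
step 2: dequeue 0; queue=[2,3,4,5]; order=1,0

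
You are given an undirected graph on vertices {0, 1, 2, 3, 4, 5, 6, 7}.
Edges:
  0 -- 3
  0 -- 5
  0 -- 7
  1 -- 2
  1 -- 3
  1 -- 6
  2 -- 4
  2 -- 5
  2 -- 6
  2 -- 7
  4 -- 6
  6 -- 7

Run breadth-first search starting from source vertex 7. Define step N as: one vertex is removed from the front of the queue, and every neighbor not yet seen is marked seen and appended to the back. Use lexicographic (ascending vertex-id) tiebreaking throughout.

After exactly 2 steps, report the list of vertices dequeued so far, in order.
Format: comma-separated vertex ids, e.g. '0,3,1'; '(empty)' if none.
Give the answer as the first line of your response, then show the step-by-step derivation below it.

7,0

step 1: dequeue 7; queue=[0,2,6]; order=7
step 2: dequeue 0; queue=[2,6,3,5]; order=7,0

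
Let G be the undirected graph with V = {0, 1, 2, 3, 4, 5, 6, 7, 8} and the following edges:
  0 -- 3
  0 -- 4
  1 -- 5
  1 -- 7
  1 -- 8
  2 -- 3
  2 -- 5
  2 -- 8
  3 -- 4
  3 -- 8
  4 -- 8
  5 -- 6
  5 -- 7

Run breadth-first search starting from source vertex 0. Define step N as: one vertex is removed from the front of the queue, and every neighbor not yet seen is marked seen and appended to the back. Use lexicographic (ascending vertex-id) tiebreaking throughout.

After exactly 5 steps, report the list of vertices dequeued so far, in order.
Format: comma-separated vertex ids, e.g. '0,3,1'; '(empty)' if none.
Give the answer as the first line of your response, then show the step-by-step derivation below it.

0,3,4,2,8

step 1: dequeue 0; queue=[3,4]; order=0
step 2: dequeue 3; queue=[4,2,8]; order=0,3
step 3: dequeue 4; queue=[2,8]; order=0,3,4
step 4: dequeue 2; queue=[8,5]; order=0,3,4,2
step 5: dequeue 8; queue=[5,1]; order=0,3,4,2,8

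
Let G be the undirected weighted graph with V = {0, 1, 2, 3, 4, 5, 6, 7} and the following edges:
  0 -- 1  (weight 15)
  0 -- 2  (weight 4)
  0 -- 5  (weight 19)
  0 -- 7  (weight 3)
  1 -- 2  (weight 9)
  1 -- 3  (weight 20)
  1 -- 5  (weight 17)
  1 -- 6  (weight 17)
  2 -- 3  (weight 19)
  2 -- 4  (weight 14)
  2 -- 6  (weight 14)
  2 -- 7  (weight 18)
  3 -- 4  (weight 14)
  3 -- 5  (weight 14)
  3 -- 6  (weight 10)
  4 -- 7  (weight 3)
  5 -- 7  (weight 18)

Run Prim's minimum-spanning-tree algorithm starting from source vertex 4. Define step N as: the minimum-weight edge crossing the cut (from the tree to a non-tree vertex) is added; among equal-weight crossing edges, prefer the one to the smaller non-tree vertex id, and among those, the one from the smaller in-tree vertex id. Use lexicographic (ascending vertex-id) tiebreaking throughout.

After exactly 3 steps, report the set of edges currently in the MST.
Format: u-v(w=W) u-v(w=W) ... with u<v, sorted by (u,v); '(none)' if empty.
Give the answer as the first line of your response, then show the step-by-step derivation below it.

0-2(w=4) 0-7(w=3) 4-7(w=3)

step 1: add edge 4-7 (w=3); MST = {4-7(w=3)}
step 2: add edge 0-7 (w=3); MST = {0-7(w=3) 4-7(w=3)}
step 3: add edge 0-2 (w=4); MST = {0-2(w=4) 0-7(w=3) 4-7(w=3)}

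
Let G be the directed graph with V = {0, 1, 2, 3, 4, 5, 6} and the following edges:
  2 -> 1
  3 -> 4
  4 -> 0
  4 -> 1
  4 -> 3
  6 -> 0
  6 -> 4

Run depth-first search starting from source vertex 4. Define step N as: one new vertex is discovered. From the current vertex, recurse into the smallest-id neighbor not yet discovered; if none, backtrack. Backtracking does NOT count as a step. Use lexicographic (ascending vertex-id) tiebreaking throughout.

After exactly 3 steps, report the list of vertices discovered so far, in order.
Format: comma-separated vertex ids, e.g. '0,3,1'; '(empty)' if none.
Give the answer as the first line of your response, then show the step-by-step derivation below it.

4,0,1

step 1: discover 4; path=4; order=4
step 2: discover 0; path=4>0; order=4,0
step 3: discover 1; path=4>1; order=4,0,1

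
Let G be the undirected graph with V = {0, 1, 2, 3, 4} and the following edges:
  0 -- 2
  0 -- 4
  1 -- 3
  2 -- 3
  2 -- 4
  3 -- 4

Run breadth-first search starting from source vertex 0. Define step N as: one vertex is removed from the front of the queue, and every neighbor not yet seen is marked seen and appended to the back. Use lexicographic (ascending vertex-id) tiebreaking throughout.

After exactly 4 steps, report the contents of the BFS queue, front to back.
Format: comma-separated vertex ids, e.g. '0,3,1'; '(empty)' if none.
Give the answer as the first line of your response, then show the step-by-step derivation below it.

1

step 1: dequeue 0; queue=[2,4]; order=0
step 2: dequeue 2; queue=[4,3]; order=0,2
step 3: dequeue 4; queue=[3]; order=0,2,4
step 4: dequeue 3; queue=[1]; order=0,2,4,3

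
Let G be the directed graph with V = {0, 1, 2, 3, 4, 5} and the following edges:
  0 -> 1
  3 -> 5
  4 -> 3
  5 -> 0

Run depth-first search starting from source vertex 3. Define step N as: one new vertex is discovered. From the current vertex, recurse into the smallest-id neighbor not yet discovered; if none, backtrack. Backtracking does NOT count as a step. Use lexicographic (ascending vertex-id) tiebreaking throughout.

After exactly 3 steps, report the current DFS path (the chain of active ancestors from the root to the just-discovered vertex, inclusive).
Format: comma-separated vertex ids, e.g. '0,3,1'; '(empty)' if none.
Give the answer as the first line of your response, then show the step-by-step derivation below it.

3,5,0

step 1: discover 3; path=3; order=3
step 2: discover 5; path=3>5; order=3,5
step 3: discover 0; path=3>5>0; order=3,5,0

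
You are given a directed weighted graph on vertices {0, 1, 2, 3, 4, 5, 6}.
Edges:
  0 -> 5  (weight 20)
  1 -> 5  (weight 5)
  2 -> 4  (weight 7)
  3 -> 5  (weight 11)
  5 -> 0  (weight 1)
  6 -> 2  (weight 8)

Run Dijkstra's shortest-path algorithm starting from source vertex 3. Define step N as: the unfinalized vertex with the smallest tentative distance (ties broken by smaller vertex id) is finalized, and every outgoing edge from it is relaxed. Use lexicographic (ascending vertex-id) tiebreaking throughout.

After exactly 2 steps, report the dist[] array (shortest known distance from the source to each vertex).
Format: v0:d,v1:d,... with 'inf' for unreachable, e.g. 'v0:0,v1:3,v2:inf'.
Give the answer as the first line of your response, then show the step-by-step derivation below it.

v0:12,v1:inf,v2:inf,v3:0,v4:inf,v5:11,v6:inf

step 1: dist = v0:inf,v1:inf,v2:inf,v3:0,v4:inf,v5:11,v6:inf
step 2: dist = v0:12,v1:inf,v2:inf,v3:0,v4:inf,v5:11,v6:inf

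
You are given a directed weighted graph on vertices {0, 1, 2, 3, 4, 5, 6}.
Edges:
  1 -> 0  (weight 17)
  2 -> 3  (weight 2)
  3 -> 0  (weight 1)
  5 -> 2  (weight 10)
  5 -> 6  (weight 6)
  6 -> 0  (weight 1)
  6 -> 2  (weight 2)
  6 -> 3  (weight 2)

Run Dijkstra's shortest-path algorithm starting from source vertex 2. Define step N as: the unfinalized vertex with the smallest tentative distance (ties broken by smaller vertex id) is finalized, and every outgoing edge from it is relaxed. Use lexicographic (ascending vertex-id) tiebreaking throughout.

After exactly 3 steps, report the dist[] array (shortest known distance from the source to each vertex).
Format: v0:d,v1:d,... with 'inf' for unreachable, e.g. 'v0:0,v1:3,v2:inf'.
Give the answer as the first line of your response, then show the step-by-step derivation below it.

v0:3,v1:inf,v2:0,v3:2,v4:inf,v5:inf,v6:inf

step 1: dist = v0:inf,v1:inf,v2:0,v3:2,v4:inf,v5:inf,v6:inf
step 2: dist = v0:3,v1:inf,v2:0,v3:2,v4:inf,v5:inf,v6:inf
step 3: dist = v0:3,v1:inf,v2:0,v3:2,v4:inf,v5:inf,v6:inf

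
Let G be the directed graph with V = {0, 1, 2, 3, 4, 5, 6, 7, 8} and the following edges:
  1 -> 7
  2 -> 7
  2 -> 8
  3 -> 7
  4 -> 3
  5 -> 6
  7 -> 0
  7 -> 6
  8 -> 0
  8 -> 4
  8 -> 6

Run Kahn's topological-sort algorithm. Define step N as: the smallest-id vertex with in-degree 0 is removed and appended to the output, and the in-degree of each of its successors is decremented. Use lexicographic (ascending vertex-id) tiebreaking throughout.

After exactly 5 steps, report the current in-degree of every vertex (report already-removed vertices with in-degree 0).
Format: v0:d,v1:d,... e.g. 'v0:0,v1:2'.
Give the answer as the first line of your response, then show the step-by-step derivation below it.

v0:1,v1:0,v2:0,v3:0,v4:0,v5:0,v6:1,v7:1,v8:0

step 1: output 1; order=[1]; indeg=(2,0,0,1,1,0,3,2,1)
step 2: output 2; order=[1,2]; indeg=(2,0,0,1,1,0,3,1,0)
step 3: output 5; order=[1,2,5]; indeg=(2,0,0,1,1,0,2,1,0)
step 4: output 8; order=[1,2,5,8]; indeg=(1,0,0,1,0,0,1,1,0)
step 5: output 4; order=[1,2,5,8,4]; indeg=(1,0,0,0,0,0,1,1,0)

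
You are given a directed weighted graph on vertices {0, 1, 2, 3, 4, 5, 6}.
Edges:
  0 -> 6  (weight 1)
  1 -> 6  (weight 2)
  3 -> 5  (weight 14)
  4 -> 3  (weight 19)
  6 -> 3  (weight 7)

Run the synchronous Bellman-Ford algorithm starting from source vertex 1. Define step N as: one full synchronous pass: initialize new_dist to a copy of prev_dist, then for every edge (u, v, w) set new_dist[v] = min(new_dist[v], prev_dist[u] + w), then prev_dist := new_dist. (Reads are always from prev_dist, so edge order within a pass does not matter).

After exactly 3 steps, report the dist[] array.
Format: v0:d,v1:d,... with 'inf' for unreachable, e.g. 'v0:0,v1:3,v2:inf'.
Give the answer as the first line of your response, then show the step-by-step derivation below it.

v0:inf,v1:0,v2:inf,v3:9,v4:inf,v5:23,v6:2

step 1: dist = v0:inf,v1:0,v2:inf,v3:inf,v4:inf,v5:inf,v6:2
step 2: dist = v0:inf,v1:0,v2:inf,v3:9,v4:inf,v5:inf,v6:2
step 3: dist = v0:inf,v1:0,v2:inf,v3:9,v4:inf,v5:23,v6:2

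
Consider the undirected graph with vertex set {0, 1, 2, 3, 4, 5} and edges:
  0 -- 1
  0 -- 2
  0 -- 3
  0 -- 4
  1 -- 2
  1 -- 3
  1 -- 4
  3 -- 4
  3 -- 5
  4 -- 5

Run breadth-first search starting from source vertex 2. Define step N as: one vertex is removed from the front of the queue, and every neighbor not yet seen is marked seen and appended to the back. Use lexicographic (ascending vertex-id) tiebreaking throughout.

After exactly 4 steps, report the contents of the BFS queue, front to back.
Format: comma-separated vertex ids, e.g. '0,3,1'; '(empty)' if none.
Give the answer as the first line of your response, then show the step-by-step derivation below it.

4,5

step 1: dequeue 2; queue=[0,1]; order=2
step 2: dequeue 0; queue=[1,3,4]; order=2,0
step 3: dequeue 1; queue=[3,4]; order=2,0,1
step 4: dequeue 3; queue=[4,5]; order=2,0,1,3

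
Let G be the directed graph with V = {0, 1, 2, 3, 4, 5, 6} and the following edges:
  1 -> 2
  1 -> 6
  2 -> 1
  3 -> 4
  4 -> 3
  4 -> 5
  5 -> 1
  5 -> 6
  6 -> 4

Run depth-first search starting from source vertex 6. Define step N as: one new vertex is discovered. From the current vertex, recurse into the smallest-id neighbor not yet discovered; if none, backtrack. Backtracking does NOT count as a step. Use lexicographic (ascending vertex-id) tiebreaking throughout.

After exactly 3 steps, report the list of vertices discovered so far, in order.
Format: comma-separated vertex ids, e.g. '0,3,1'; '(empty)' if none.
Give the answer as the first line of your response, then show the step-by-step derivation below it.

6,4,3

step 1: discover 6; path=6; order=6
step 2: discover 4; path=6>4; order=6,4
step 3: discover 3; path=6>4>3; order=6,4,3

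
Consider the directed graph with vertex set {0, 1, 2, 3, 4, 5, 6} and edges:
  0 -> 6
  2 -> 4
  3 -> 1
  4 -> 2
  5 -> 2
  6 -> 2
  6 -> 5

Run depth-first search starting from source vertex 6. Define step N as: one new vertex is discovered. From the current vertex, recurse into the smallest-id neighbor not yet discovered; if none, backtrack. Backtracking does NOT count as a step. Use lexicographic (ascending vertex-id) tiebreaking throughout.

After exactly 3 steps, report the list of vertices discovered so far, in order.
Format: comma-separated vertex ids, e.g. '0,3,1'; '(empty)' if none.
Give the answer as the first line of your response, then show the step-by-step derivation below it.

6,2,4

step 1: discover 6; path=6; order=6
step 2: discover 2; path=6>2; order=6,2
step 3: discover 4; path=6>2>4; order=6,2,4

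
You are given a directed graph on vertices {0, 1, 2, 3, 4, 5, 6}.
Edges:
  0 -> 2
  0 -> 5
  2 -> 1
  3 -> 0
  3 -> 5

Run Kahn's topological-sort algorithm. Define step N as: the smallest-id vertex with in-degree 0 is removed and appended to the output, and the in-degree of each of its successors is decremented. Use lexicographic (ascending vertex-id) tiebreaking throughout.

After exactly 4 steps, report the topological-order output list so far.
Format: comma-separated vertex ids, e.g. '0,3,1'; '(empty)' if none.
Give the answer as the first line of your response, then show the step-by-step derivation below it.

3,0,2,1

step 1: output 3; order=[3]; indeg=(0,1,1,0,0,1,0)
step 2: output 0; order=[3,0]; indeg=(0,1,0,0,0,0,0)
step 3: output 2; order=[3,0,2]; indeg=(0,0,0,0,0,0,0)
step 4: output 1; order=[3,0,2,1]; indeg=(0,0,0,0,0,0,0)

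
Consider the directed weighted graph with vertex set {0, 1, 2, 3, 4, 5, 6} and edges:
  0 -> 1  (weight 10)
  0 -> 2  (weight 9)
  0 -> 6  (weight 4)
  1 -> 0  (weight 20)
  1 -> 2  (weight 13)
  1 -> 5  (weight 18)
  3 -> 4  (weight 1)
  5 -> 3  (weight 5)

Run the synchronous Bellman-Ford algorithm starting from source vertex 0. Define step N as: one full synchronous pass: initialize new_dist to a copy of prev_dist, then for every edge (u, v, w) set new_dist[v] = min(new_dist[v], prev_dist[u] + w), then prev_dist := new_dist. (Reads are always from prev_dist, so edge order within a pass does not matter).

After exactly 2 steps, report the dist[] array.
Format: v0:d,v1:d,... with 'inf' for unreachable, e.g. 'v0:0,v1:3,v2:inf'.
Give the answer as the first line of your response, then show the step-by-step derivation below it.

v0:0,v1:10,v2:9,v3:inf,v4:inf,v5:28,v6:4

step 1: dist = v0:0,v1:10,v2:9,v3:inf,v4:inf,v5:inf,v6:4
step 2: dist = v0:0,v1:10,v2:9,v3:inf,v4:inf,v5:28,v6:4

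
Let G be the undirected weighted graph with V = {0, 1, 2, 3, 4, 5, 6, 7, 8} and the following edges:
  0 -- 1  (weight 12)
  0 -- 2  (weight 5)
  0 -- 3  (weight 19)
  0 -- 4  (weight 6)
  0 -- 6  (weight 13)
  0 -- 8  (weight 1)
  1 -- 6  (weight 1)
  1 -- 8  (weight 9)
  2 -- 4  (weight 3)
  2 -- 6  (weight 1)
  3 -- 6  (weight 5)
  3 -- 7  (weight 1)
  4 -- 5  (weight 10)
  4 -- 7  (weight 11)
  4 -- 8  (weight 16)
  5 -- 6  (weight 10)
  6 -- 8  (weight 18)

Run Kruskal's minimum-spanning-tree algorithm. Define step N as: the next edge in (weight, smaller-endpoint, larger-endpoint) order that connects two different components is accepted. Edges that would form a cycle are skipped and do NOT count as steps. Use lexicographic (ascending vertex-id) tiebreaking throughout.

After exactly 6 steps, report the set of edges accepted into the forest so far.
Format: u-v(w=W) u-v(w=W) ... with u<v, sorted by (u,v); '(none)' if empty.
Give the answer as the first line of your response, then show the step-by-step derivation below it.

0-2(w=5) 0-8(w=1) 1-6(w=1) 2-4(w=3) 2-6(w=1) 3-7(w=1)

step 1: add edge 0-8 (w=1); MST = {0-8(w=1)}
step 2: add edge 1-6 (w=1); MST = {0-8(w=1) 1-6(w=1)}
step 3: add edge 2-6 (w=1); MST = {0-8(w=1) 1-6(w=1) 2-6(w=1)}
step 4: add edge 3-7 (w=1); MST = {0-8(w=1) 1-6(w=1) 2-6(w=1) 3-7(w=1)}
step 5: add edge 2-4 (w=3); MST = {0-8(w=1) 1-6(w=1) 2-4(w=3) 2-6(w=1) 3-7(w=1)}
step 6: add edge 0-2 (w=5); MST = {0-2(w=5) 0-8(w=1) 1-6(w=1) 2-4(w=3) 2-6(w=1) 3-7(w=1)}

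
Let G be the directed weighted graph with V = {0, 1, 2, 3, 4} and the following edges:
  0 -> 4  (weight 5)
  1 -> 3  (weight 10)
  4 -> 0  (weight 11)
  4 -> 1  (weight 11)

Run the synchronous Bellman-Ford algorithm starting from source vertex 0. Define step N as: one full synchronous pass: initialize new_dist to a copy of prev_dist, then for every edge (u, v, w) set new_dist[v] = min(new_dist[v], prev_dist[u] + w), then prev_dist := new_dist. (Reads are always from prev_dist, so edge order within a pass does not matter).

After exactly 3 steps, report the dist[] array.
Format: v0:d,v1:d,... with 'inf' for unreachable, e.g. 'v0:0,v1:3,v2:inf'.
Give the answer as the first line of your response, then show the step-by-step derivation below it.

v0:0,v1:16,v2:inf,v3:26,v4:5

step 1: dist = v0:0,v1:inf,v2:inf,v3:inf,v4:5
step 2: dist = v0:0,v1:16,v2:inf,v3:inf,v4:5
step 3: dist = v0:0,v1:16,v2:inf,v3:26,v4:5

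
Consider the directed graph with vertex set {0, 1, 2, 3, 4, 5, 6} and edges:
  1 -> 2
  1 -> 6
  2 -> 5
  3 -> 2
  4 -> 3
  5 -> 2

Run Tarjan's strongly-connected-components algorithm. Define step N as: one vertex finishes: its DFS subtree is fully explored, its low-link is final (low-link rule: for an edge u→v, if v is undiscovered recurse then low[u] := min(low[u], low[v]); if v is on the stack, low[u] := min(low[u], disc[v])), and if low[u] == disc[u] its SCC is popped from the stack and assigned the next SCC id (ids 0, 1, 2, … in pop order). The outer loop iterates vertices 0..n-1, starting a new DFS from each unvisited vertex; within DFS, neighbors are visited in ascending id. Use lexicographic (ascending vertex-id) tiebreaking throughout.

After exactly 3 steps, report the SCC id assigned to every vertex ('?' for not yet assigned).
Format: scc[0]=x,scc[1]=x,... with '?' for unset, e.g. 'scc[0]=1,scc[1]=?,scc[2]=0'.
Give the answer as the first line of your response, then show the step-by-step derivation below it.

scc[0]=0,scc[1]=?,scc[2]=1,scc[3]=?,scc[4]=?,scc[5]=1,scc[6]=?

step 1: low=(low[0]=0,low[1]=?,low[2]=?,low[3]=?,low[4]=?,low[5]=?,low[6]=?); scc=(scc[0]=0,scc[1]=?,scc[2]=?,scc[3]=?,scc[4]=?,scc[5]=?,scc[6]=?)
step 2: low=(low[0]=0,low[1]=1,low[2]=2,low[3]=?,low[4]=?,low[5]=2,low[6]=?); scc=(scc[0]=0,scc[1]=?,scc[2]=?,scc[3]=?,scc[4]=?,scc[5]=?,scc[6]=?)
step 3: low=(low[0]=0,low[1]=1,low[2]=2,low[3]=?,low[4]=?,low[5]=2,low[6]=?); scc=(scc[0]=0,scc[1]=?,scc[2]=1,scc[3]=?,scc[4]=?,scc[5]=1,scc[6]=?)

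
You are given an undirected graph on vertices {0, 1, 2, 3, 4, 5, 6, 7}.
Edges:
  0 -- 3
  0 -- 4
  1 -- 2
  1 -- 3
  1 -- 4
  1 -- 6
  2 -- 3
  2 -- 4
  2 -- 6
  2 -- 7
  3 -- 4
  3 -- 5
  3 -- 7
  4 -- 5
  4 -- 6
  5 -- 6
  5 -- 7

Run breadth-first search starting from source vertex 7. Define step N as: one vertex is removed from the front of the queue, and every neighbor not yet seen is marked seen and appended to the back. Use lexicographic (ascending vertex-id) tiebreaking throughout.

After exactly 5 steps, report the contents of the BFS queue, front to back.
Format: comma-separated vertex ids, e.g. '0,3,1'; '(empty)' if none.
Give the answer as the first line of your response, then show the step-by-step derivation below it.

4,6,0

step 1: dequeue 7; queue=[2,3,5]; order=7
step 2: dequeue 2; queue=[3,5,1,4,6]; order=7,2
step 3: dequeue 3; queue=[5,1,4,6,0]; order=7,2,3
step 4: dequeue 5; queue=[1,4,6,0]; order=7,2,3,5
step 5: dequeue 1; queue=[4,6,0]; order=7,2,3,5,1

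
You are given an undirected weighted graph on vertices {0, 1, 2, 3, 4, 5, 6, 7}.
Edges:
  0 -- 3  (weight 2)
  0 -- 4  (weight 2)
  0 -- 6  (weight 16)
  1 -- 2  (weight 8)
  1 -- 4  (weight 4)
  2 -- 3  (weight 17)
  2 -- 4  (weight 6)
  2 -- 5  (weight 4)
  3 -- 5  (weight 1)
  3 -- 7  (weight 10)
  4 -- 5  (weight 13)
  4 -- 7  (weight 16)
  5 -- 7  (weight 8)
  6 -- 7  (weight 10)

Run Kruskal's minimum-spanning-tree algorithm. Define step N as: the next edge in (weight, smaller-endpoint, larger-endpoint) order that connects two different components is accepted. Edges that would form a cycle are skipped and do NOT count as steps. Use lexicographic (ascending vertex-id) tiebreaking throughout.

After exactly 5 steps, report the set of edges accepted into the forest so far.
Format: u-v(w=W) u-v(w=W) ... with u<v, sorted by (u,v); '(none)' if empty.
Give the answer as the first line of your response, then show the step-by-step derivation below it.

0-3(w=2) 0-4(w=2) 1-4(w=4) 2-5(w=4) 3-5(w=1)

step 1: add edge 3-5 (w=1); MST = {3-5(w=1)}
step 2: add edge 0-3 (w=2); MST = {0-3(w=2) 3-5(w=1)}
step 3: add edge 0-4 (w=2); MST = {0-3(w=2) 0-4(w=2) 3-5(w=1)}
step 4: add edge 1-4 (w=4); MST = {0-3(w=2) 0-4(w=2) 1-4(w=4) 3-5(w=1)}
step 5: add edge 2-5 (w=4); MST = {0-3(w=2) 0-4(w=2) 1-4(w=4) 2-5(w=4) 3-5(w=1)}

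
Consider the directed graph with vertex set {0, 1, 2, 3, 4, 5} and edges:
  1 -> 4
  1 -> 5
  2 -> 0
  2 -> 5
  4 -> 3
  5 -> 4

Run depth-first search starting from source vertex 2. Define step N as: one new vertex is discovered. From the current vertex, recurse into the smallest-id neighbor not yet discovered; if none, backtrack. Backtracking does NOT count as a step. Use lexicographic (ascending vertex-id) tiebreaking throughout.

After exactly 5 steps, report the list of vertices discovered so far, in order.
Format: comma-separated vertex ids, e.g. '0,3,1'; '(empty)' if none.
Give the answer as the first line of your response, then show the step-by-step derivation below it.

2,0,5,4,3

step 1: discover 2; path=2; order=2
step 2: discover 0; path=2>0; order=2,0
step 3: discover 5; path=2>5; order=2,0,5
step 4: discover 4; path=2>5>4; order=2,0,5,4
step 5: discover 3; path=2>5>4>3; order=2,0,5,4,3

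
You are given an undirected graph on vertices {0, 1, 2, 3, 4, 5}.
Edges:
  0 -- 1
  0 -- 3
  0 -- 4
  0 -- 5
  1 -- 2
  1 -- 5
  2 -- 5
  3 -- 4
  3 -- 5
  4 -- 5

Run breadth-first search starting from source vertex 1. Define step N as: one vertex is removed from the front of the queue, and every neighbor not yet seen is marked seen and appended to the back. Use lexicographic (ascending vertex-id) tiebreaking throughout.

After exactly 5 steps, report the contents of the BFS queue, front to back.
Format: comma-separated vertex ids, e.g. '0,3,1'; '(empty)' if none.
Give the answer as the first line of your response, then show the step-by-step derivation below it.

4

step 1: dequeue 1; queue=[0,2,5]; order=1
step 2: dequeue 0; queue=[2,5,3,4]; order=1,0
step 3: dequeue 2; queue=[5,3,4]; order=1,0,2
step 4: dequeue 5; queue=[3,4]; order=1,0,2,5
step 5: dequeue 3; queue=[4]; order=1,0,2,5,3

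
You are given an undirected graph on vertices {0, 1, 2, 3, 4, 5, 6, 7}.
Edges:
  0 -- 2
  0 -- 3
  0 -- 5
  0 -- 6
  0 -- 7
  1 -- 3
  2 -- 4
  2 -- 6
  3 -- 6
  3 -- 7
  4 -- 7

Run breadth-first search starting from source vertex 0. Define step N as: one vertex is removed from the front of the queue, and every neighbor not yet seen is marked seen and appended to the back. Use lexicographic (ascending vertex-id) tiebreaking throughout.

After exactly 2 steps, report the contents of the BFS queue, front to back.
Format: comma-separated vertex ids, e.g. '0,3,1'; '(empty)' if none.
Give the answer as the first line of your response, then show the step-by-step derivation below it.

3,5,6,7,4

step 1: dequeue 0; queue=[2,3,5,6,7]; order=0
step 2: dequeue 2; queue=[3,5,6,7,4]; order=0,2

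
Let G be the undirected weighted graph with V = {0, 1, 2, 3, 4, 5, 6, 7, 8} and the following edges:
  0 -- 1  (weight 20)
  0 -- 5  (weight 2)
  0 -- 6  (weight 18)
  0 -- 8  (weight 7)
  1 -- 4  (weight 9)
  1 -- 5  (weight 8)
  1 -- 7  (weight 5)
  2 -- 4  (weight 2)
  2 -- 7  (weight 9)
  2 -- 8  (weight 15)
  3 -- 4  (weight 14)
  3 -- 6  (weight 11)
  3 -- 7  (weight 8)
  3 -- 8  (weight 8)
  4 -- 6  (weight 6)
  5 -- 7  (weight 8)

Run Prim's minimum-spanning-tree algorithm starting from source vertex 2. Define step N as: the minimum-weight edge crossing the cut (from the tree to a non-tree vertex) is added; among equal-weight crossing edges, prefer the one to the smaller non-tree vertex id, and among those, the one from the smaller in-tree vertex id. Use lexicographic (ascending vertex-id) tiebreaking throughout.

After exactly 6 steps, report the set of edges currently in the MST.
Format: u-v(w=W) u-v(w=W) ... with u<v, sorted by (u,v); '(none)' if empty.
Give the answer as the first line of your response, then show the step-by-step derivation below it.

1-4(w=9) 1-5(w=8) 1-7(w=5) 2-4(w=2) 3-7(w=8) 4-6(w=6)

step 1: add edge 2-4 (w=2); MST = {2-4(w=2)}
step 2: add edge 4-6 (w=6); MST = {2-4(w=2) 4-6(w=6)}
step 3: add edge 1-4 (w=9); MST = {1-4(w=9) 2-4(w=2) 4-6(w=6)}
step 4: add edge 1-7 (w=5); MST = {1-4(w=9) 1-7(w=5) 2-4(w=2) 4-6(w=6)}
step 5: add edge 3-7 (w=8); MST = {1-4(w=9) 1-7(w=5) 2-4(w=2) 3-7(w=8) 4-6(w=6)}
step 6: add edge 1-5 (w=8); MST = {1-4(w=9) 1-5(w=8) 1-7(w=5) 2-4(w=2) 3-7(w=8) 4-6(w=6)}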